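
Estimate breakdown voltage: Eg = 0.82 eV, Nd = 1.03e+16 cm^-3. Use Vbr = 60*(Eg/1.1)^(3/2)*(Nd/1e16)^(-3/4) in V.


Step 1: Eg/1.1 = 0.82/1.1 = 0.745455
Step 2: (Eg/1.1)^1.5 = 0.745455^1.5 = 0.643624
Step 3: (Nd/1e16)^(-0.75) = (1.03)^(-0.75) = 0.978075
Step 4: Vbr = 60 * 0.643624 * 0.978075 = 37.8 V

37.8


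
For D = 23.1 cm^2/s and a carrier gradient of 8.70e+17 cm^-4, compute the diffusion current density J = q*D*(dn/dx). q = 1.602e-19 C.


Step 1: J = q * D * (dn/dx)
Step 2: J = 1.602e-19 * 23.1 * 8.70e+17
Step 3: J = 3.22e+00 A/cm^2

3.22e+00


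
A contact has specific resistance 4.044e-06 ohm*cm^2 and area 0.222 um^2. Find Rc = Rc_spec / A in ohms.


Step 1: Convert area to cm^2: 0.222 um^2 = 2.2200e-09 cm^2
Step 2: Rc = Rc_spec / A = 4.044e-06 / 2.2200e-09
Step 3: Rc = 1.82e+03 ohms

1.82e+03


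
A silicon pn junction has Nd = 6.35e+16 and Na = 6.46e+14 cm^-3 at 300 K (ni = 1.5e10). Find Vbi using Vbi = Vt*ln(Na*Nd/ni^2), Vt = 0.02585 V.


Step 1: Compute Na*Nd/ni^2 = 6.46e+14 * 6.35e+16 / (1.5e10)^2 = 1.8232e+11
Step 2: ln(1.8232e+11) = 25.9290
Step 3: Vbi = 0.02585 * 25.9290 = 0.67 V

0.67


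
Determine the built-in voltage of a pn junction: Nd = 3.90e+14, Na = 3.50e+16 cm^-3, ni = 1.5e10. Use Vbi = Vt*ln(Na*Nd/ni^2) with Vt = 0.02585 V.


Step 1: Compute Na*Nd/ni^2 = 3.50e+16 * 3.90e+14 / (1.5e10)^2 = 6.0667e+10
Step 2: ln(6.0667e+10) = 24.8287
Step 3: Vbi = 0.02585 * 24.8287 = 0.642 V

0.642


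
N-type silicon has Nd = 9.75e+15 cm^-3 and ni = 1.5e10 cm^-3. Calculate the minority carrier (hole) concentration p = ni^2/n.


Step 1: Since Nd >> ni, n ≈ Nd = 9.75e+15 cm^-3
Step 2: p = ni^2 / n = (1.5e10)^2 / 9.75e+15
Step 3: p = 2.25e20 / 9.75e+15 = 2.31e+04 cm^-3

2.31e+04


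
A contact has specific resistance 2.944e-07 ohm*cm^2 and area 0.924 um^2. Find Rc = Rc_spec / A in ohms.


Step 1: Convert area to cm^2: 0.924 um^2 = 9.2400e-09 cm^2
Step 2: Rc = Rc_spec / A = 2.944e-07 / 9.2400e-09
Step 3: Rc = 3.19e+01 ohms

3.19e+01


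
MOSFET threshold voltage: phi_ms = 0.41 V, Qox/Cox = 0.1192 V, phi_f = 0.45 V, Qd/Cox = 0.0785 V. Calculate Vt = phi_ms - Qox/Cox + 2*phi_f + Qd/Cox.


Step 1: Vt = phi_ms - Qox/Cox + 2*phi_f + Qd/Cox
Step 2: Vt = 0.41 - 0.1192 + 2*0.45 + 0.0785
Step 3: Vt = 0.41 - 0.1192 + 0.9 + 0.0785
Step 4: Vt = 1.2693 V

1.2693


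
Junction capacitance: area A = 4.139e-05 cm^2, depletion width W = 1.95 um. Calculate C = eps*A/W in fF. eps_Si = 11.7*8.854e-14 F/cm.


Step 1: eps_Si = 11.7 * 8.854e-14 = 1.035918e-12 F/cm
Step 2: W in cm = 1.95 * 1e-4 = 1.95e-04 cm
Step 3: C = 1.035918e-12 * 4.139e-05 / 1.95e-04 = 2.198802e-13 F
Step 4: C = 219.88 fF

219.88


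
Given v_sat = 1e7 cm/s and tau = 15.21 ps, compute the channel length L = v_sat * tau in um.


Step 1: tau in seconds = 15.21 ps * 1e-12 = 1.5210e-11 s
Step 2: L = v_sat * tau = 1e7 * 1.5210e-11 = 1.5210e-04 cm
Step 3: L in um = 1.5210e-04 * 1e4 = 1.521 um

1.521


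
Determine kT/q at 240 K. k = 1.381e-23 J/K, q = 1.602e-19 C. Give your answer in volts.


Step 1: kT = 1.381e-23 * 240 = 3.3144e-21 J
Step 2: Vt = kT/q = 3.3144e-21 / 1.602e-19
Step 3: Vt = 0.02069 V

0.02069


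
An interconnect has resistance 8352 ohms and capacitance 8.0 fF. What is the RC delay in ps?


Step 1: tau = R * C
Step 2: tau = 8352 * 8.0 fF = 8352 * 8.0e-15 F
Step 3: tau = 6.6816e-11 s = 66.816 ps

66.816


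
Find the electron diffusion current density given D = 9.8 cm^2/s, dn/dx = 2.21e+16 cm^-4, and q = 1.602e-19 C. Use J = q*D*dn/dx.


Step 1: J = q * D * (dn/dx)
Step 2: J = 1.602e-19 * 9.8 * 2.21e+16
Step 3: J = 3.47e-02 A/cm^2

3.47e-02


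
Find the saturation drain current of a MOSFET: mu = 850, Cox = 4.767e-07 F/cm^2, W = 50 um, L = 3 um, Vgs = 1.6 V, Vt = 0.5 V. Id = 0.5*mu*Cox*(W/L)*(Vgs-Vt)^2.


Step 1: Overdrive voltage Vov = Vgs - Vt = 1.6 - 0.5 = 1.1 V
Step 2: W/L = 50/3 = 16.6667
Step 3: Id = 0.5 * 850 * 4.767e-07 * 16.6667 * 1.1^2
Step 4: Id = 4.09e-03 A

4.09e-03


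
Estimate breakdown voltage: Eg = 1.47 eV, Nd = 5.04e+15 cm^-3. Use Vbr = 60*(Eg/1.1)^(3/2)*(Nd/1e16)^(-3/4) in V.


Step 1: Eg/1.1 = 1.47/1.1 = 1.336364
Step 2: (Eg/1.1)^1.5 = 1.336364^1.5 = 1.544853
Step 3: (Nd/1e16)^(-0.75) = (0.504)^(-0.75) = 1.671772
Step 4: Vbr = 60 * 1.544853 * 1.671772 = 155.0 V

155.0


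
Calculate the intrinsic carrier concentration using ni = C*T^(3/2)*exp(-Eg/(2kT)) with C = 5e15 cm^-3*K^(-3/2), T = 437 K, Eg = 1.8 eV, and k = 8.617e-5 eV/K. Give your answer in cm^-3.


Step 1: Compute kT = 8.617e-5 * 437 = 0.03765629 eV
Step 2: Exponent = -Eg/(2kT) = -1.8/(2*0.03765629) = -23.90039
Step 3: T^(3/2) = 437^1.5 = 9135.29
Step 4: ni = 5e15 * 9135.29 * exp(-23.90039) = 1.90e+09 cm^-3

1.90e+09


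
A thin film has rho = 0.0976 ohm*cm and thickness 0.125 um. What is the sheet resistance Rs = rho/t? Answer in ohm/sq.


Step 1: Convert thickness to cm: t = 0.125 um = 1.2500e-05 cm
Step 2: Rs = rho / t = 0.0976 / 1.2500e-05
Step 3: Rs = 7808.0 ohm/sq

7808.0


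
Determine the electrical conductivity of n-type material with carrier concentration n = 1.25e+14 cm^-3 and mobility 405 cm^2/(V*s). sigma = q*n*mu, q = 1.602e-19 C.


Step 1: sigma = q * n * mu
Step 2: sigma = 1.602e-19 * 1.25e+14 * 405
Step 3: sigma = 8.110e-03 S/cm

8.110e-03


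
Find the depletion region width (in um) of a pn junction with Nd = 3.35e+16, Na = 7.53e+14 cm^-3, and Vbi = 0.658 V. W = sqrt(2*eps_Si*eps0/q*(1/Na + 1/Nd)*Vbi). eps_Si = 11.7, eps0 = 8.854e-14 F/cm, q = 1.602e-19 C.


Step 1: 1/Na + 1/Nd = 1/7.53e+14 + 1/3.35e+16 = 1.35787e-15
Step 2: 2*eps*eps0/q = 2*11.7*8.854e-14/1.602e-19 = 1.293281e+07
Step 3: W^2 = 1.293281e+07 * 1.35787e-15 * 0.658 = 1.15552e-08
Step 4: W = sqrt(1.15552e-08) = 1.075e-04 cm = 1.075 um

1.075


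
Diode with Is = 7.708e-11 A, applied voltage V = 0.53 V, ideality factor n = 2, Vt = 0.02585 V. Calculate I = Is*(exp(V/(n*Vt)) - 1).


Step 1: V/(n*Vt) = 0.53/(2*0.02585) = 10.2515
Step 2: exp(10.2515) = 2.8325e+04
Step 3: I = 7.708e-11 * (2.8325e+04 - 1) = 2.18e-06 A

2.18e-06


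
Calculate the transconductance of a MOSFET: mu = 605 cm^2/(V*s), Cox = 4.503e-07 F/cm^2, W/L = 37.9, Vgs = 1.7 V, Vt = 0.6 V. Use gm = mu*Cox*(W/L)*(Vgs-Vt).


Step 1: Vov = Vgs - Vt = 1.7 - 0.6 = 1.1 V
Step 2: gm = mu * Cox * (W/L) * Vov
Step 3: gm = 605 * 4.503e-07 * 37.9 * 1.1 = 1.14e-02 S

1.14e-02


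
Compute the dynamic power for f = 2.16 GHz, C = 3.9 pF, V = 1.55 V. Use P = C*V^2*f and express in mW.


Step 1: V^2 = 1.55^2 = 2.4025 V^2
Step 2: P = C*V^2*f = 3.9e-12 F * 2.4025 * 2.16e9 Hz
Step 3: P = 2.023866e-02 W
Step 4: P = 20.239 mW

20.239


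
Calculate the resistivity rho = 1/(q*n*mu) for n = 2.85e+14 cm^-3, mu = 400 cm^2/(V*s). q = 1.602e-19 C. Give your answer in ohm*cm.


Step 1: sigma = q * n * mu = 1.602e-19 * 2.85e+14 * 400 = 1.82628e-02 S/cm
Step 2: rho = 1 / sigma = 1 / 1.82628e-02 = 54.76 ohm*cm

54.76


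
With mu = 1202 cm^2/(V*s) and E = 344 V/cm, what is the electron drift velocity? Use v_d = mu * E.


Step 1: v_d = mu * E
Step 2: v_d = 1202 * 344 = 413488
Step 3: v_d = 4.13e+05 cm/s

4.13e+05


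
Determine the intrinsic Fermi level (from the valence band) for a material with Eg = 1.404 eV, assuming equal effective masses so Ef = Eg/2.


Step 1: For an intrinsic semiconductor, the Fermi level sits at midgap.
Step 2: Ef = Eg / 2 = 1.404 / 2 = 0.702 eV

0.702


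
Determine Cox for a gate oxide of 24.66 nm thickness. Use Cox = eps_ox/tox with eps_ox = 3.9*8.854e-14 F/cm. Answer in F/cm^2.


Step 1: eps_ox = 3.9 * 8.854e-14 = 3.45306e-13 F/cm
Step 2: tox in cm = 24.66 nm * 1e-7 = 2.4660e-06 cm
Step 3: Cox = 3.45306e-13 / 2.4660e-06 = 1.40e-07 F/cm^2

1.40e-07


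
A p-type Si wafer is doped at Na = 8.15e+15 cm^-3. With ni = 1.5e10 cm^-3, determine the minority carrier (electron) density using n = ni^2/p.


Step 1: Majority hole concentration p ≈ Na = 8.15e+15 cm^-3
Step 2: n = ni^2 / Na = (1.5e10)^2 / 8.15e+15
Step 3: n = 2.76e+04 cm^-3

2.76e+04


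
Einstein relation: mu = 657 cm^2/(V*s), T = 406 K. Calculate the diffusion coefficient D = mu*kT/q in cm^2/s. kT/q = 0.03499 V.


Step 1: D = mu * (kT/q)
Step 2: D = 657 * 0.03499
Step 3: D = 22.99 cm^2/s

22.99


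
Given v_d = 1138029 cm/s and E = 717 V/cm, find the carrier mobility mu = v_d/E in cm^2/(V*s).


Step 1: mu = v_d / E
Step 2: mu = 1138029 / 717
Step 3: mu = 1587.21 cm^2/(V*s)

1587.21


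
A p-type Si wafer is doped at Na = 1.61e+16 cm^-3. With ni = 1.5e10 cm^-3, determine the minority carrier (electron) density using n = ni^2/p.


Step 1: Majority hole concentration p ≈ Na = 1.61e+16 cm^-3
Step 2: n = ni^2 / Na = (1.5e10)^2 / 1.61e+16
Step 3: n = 1.40e+04 cm^-3

1.40e+04


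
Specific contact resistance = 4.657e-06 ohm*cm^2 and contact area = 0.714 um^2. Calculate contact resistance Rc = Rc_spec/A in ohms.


Step 1: Convert area to cm^2: 0.714 um^2 = 7.1400e-09 cm^2
Step 2: Rc = Rc_spec / A = 4.657e-06 / 7.1400e-09
Step 3: Rc = 6.52e+02 ohms

6.52e+02


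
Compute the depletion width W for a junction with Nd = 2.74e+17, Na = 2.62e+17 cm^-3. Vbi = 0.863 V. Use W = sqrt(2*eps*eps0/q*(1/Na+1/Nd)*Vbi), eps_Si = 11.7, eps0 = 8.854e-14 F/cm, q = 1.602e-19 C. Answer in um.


Step 1: 1/Na + 1/Nd = 1/2.62e+17 + 1/2.74e+17 = 7.46643e-18
Step 2: 2*eps*eps0/q = 2*11.7*8.854e-14/1.602e-19 = 1.293281e+07
Step 3: W^2 = 1.293281e+07 * 7.46643e-18 * 0.863 = 8.33329e-11
Step 4: W = sqrt(8.33329e-11) = 9.129e-06 cm = 0.09129 um

0.09129


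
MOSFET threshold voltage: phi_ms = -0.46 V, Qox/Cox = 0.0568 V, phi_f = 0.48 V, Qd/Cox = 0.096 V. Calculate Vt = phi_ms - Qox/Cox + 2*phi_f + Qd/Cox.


Step 1: Vt = phi_ms - Qox/Cox + 2*phi_f + Qd/Cox
Step 2: Vt = -0.46 - 0.0568 + 2*0.48 + 0.096
Step 3: Vt = -0.46 - 0.0568 + 0.96 + 0.096
Step 4: Vt = 0.5392 V

0.5392


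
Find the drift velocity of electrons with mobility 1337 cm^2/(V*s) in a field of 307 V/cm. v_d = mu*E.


Step 1: v_d = mu * E
Step 2: v_d = 1337 * 307 = 410459
Step 3: v_d = 4.10e+05 cm/s

4.10e+05


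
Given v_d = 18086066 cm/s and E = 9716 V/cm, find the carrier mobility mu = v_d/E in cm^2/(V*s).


Step 1: mu = v_d / E
Step 2: mu = 18086066 / 9716
Step 3: mu = 1861.47 cm^2/(V*s)

1861.47


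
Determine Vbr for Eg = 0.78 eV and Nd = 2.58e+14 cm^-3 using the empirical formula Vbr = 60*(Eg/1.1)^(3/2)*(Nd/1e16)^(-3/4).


Step 1: Eg/1.1 = 0.78/1.1 = 0.709091
Step 2: (Eg/1.1)^1.5 = 0.709091^1.5 = 0.597108
Step 3: (Nd/1e16)^(-0.75) = (0.0258)^(-0.75) = 15.534069
Step 4: Vbr = 60 * 0.597108 * 15.534069 = 556.5 V

556.5


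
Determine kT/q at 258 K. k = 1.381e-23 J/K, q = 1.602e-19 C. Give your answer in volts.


Step 1: kT = 1.381e-23 * 258 = 3.56298e-21 J
Step 2: Vt = kT/q = 3.56298e-21 / 1.602e-19
Step 3: Vt = 0.02224 V

0.02224


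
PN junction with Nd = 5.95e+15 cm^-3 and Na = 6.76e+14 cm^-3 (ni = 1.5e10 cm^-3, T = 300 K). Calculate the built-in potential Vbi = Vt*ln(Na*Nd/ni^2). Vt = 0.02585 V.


Step 1: Compute Na*Nd/ni^2 = 6.76e+14 * 5.95e+15 / (1.5e10)^2 = 1.7876e+10
Step 2: ln(1.7876e+10) = 23.6067
Step 3: Vbi = 0.02585 * 23.6067 = 0.61 V

0.61


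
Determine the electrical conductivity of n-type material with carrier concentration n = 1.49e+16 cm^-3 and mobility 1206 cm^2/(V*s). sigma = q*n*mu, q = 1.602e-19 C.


Step 1: sigma = q * n * mu
Step 2: sigma = 1.602e-19 * 1.49e+16 * 1206
Step 3: sigma = 2.879e+00 S/cm

2.879e+00


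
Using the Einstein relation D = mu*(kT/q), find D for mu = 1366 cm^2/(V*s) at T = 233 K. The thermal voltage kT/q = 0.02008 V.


Step 1: D = mu * (kT/q)
Step 2: D = 1366 * 0.02008
Step 3: D = 27.43 cm^2/s

27.43


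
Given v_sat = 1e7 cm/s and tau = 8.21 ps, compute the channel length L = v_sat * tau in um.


Step 1: tau in seconds = 8.21 ps * 1e-12 = 8.2100e-12 s
Step 2: L = v_sat * tau = 1e7 * 8.2100e-12 = 8.2100e-05 cm
Step 3: L in um = 8.2100e-05 * 1e4 = 0.821 um

0.821


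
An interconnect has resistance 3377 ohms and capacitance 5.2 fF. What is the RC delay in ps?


Step 1: tau = R * C
Step 2: tau = 3377 * 5.2 fF = 3377 * 5.2e-15 F
Step 3: tau = 1.75604e-11 s = 17.5604 ps

17.5604


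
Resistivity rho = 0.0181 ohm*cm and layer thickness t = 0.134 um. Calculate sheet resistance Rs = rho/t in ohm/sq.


Step 1: Convert thickness to cm: t = 0.134 um = 1.3400e-05 cm
Step 2: Rs = rho / t = 0.0181 / 1.3400e-05
Step 3: Rs = 1350.7 ohm/sq

1350.7


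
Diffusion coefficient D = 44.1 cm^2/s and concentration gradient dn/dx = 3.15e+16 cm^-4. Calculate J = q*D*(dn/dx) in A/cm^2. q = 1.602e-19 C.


Step 1: J = q * D * (dn/dx)
Step 2: J = 1.602e-19 * 44.1 * 3.15e+16
Step 3: J = 2.23e-01 A/cm^2

2.23e-01


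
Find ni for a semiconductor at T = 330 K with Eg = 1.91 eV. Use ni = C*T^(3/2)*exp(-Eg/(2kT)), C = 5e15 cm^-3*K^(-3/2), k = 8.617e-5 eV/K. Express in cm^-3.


Step 1: Compute kT = 8.617e-5 * 330 = 0.0284361 eV
Step 2: Exponent = -Eg/(2kT) = -1.91/(2*0.0284361) = -33.58407
Step 3: T^(3/2) = 330^1.5 = 5994.75
Step 4: ni = 5e15 * 5994.75 * exp(-33.58407) = 7.79e+04 cm^-3

7.79e+04


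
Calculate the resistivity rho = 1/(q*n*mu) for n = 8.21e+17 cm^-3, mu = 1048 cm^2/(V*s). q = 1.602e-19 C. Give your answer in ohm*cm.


Step 1: sigma = q * n * mu = 1.602e-19 * 8.21e+17 * 1048 = 1.37837e+02 S/cm
Step 2: rho = 1 / sigma = 1 / 1.37837e+02 = 0.007255 ohm*cm

0.007255


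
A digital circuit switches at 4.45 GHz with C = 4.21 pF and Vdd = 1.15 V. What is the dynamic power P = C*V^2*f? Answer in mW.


Step 1: V^2 = 1.15^2 = 1.3225 V^2
Step 2: P = C*V^2*f = 4.21e-12 F * 1.3225 * 4.45e9 Hz
Step 3: P = 2.477637625e-02 W
Step 4: P = 24.776 mW

24.776


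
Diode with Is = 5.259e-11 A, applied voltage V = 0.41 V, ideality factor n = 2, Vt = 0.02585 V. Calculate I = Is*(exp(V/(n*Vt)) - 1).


Step 1: V/(n*Vt) = 0.41/(2*0.02585) = 7.9304
Step 2: exp(7.9304) = 2.7805e+03
Step 3: I = 5.259e-11 * (2.7805e+03 - 1) = 1.46e-07 A

1.46e-07


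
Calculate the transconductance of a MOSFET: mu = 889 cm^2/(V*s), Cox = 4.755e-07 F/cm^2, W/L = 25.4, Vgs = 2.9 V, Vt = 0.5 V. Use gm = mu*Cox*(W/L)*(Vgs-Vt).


Step 1: Vov = Vgs - Vt = 2.9 - 0.5 = 2.4 V
Step 2: gm = mu * Cox * (W/L) * Vov
Step 3: gm = 889 * 4.755e-07 * 25.4 * 2.4 = 2.58e-02 S

2.58e-02


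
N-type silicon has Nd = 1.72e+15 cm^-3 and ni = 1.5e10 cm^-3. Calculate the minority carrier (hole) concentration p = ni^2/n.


Step 1: Since Nd >> ni, n ≈ Nd = 1.72e+15 cm^-3
Step 2: p = ni^2 / n = (1.5e10)^2 / 1.72e+15
Step 3: p = 2.25e20 / 1.72e+15 = 1.31e+05 cm^-3

1.31e+05


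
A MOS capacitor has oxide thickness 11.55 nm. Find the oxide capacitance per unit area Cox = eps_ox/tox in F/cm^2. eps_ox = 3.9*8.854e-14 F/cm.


Step 1: eps_ox = 3.9 * 8.854e-14 = 3.45306e-13 F/cm
Step 2: tox in cm = 11.55 nm * 1e-7 = 1.1550e-06 cm
Step 3: Cox = 3.45306e-13 / 1.1550e-06 = 2.99e-07 F/cm^2

2.99e-07


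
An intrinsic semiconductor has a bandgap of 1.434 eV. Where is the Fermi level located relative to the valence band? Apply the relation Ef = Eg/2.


Step 1: For an intrinsic semiconductor, the Fermi level sits at midgap.
Step 2: Ef = Eg / 2 = 1.434 / 2 = 0.717 eV

0.717


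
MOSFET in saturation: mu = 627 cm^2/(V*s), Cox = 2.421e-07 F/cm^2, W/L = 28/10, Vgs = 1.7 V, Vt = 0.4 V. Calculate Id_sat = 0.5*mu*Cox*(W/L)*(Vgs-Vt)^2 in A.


Step 1: Overdrive voltage Vov = Vgs - Vt = 1.7 - 0.4 = 1.3 V
Step 2: W/L = 28/10 = 2.8
Step 3: Id = 0.5 * 627 * 2.421e-07 * 2.8 * 1.3^2
Step 4: Id = 3.59e-04 A

3.59e-04


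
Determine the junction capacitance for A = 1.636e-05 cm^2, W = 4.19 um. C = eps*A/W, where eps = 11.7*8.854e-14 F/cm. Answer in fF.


Step 1: eps_Si = 11.7 * 8.854e-14 = 1.035918e-12 F/cm
Step 2: W in cm = 4.19 * 1e-4 = 4.19e-04 cm
Step 3: C = 1.035918e-12 * 1.636e-05 / 4.19e-04 = 4.044778e-14 F
Step 4: C = 40.45 fF

40.45


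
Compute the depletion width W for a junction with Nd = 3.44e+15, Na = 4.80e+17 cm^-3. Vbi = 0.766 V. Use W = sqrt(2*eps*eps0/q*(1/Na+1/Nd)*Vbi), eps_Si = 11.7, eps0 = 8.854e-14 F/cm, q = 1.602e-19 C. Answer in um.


Step 1: 1/Na + 1/Nd = 1/4.80e+17 + 1/3.44e+15 = 2.92781e-16
Step 2: 2*eps*eps0/q = 2*11.7*8.854e-14/1.602e-19 = 1.293281e+07
Step 3: W^2 = 1.293281e+07 * 2.92781e-16 * 0.766 = 2.90044e-09
Step 4: W = sqrt(2.90044e-09) = 5.386e-05 cm = 0.5386 um

0.5386


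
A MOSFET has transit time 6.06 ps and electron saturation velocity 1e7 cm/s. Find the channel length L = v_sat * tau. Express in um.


Step 1: tau in seconds = 6.06 ps * 1e-12 = 6.0600e-12 s
Step 2: L = v_sat * tau = 1e7 * 6.0600e-12 = 6.0600e-05 cm
Step 3: L in um = 6.0600e-05 * 1e4 = 0.606 um

0.606


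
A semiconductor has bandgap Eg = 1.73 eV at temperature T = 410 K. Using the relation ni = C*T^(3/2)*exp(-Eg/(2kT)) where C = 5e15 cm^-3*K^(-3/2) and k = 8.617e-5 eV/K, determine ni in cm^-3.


Step 1: Compute kT = 8.617e-5 * 410 = 0.0353297 eV
Step 2: Exponent = -Eg/(2kT) = -1.73/(2*0.0353297) = -24.48365
Step 3: T^(3/2) = 410^1.5 = 8301.87
Step 4: ni = 5e15 * 8301.87 * exp(-24.48365) = 9.66e+08 cm^-3

9.66e+08


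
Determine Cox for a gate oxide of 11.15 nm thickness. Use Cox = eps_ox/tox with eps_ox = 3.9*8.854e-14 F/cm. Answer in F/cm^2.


Step 1: eps_ox = 3.9 * 8.854e-14 = 3.45306e-13 F/cm
Step 2: tox in cm = 11.15 nm * 1e-7 = 1.1150e-06 cm
Step 3: Cox = 3.45306e-13 / 1.1150e-06 = 3.10e-07 F/cm^2

3.10e-07


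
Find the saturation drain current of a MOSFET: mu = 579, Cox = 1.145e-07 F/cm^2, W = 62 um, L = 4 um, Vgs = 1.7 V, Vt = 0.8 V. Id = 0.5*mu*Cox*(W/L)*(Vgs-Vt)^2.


Step 1: Overdrive voltage Vov = Vgs - Vt = 1.7 - 0.8 = 0.9 V
Step 2: W/L = 62/4 = 15.5
Step 3: Id = 0.5 * 579 * 1.145e-07 * 15.5 * 0.9^2
Step 4: Id = 4.16e-04 A

4.16e-04


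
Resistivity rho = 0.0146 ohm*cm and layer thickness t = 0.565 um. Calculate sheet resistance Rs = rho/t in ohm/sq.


Step 1: Convert thickness to cm: t = 0.565 um = 5.6500e-05 cm
Step 2: Rs = rho / t = 0.0146 / 5.6500e-05
Step 3: Rs = 258.4 ohm/sq

258.4


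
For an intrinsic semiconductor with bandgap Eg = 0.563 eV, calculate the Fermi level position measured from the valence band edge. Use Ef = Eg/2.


Step 1: For an intrinsic semiconductor, the Fermi level sits at midgap.
Step 2: Ef = Eg / 2 = 0.563 / 2 = 0.2815 eV

0.2815


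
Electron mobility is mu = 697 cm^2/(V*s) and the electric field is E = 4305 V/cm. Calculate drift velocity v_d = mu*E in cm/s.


Step 1: v_d = mu * E
Step 2: v_d = 697 * 4305 = 3000585
Step 3: v_d = 3.00e+06 cm/s

3.00e+06


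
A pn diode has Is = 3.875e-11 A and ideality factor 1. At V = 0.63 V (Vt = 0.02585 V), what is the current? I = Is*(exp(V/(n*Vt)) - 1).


Step 1: V/(n*Vt) = 0.63/(1*0.02585) = 24.3714
Step 2: exp(24.3714) = 3.8403e+10
Step 3: I = 3.875e-11 * (3.8403e+10 - 1) = 1.49e+00 A

1.49e+00


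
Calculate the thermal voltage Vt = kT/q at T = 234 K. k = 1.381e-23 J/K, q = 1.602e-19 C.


Step 1: kT = 1.381e-23 * 234 = 3.23154e-21 J
Step 2: Vt = kT/q = 3.23154e-21 / 1.602e-19
Step 3: Vt = 0.02017 V

0.02017


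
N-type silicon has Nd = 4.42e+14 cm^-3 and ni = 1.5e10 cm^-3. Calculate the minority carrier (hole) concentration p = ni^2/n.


Step 1: Since Nd >> ni, n ≈ Nd = 4.42e+14 cm^-3
Step 2: p = ni^2 / n = (1.5e10)^2 / 4.42e+14
Step 3: p = 2.25e20 / 4.42e+14 = 5.09e+05 cm^-3

5.09e+05


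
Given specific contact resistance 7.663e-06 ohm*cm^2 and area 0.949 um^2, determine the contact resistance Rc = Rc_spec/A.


Step 1: Convert area to cm^2: 0.949 um^2 = 9.4900e-09 cm^2
Step 2: Rc = Rc_spec / A = 7.663e-06 / 9.4900e-09
Step 3: Rc = 8.07e+02 ohms

8.07e+02


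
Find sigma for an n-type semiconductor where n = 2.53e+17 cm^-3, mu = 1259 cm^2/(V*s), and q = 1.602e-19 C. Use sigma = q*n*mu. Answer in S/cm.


Step 1: sigma = q * n * mu
Step 2: sigma = 1.602e-19 * 2.53e+17 * 1259
Step 3: sigma = 5.103e+01 S/cm

5.103e+01


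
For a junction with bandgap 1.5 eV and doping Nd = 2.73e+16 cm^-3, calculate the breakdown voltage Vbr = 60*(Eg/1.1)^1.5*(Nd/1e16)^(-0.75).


Step 1: Eg/1.1 = 1.5/1.1 = 1.363636
Step 2: (Eg/1.1)^1.5 = 1.363636^1.5 = 1.592384
Step 3: (Nd/1e16)^(-0.75) = (2.73)^(-0.75) = 0.470845
Step 4: Vbr = 60 * 1.592384 * 0.470845 = 45.0 V

45.0


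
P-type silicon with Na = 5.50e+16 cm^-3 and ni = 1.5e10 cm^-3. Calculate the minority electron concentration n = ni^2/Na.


Step 1: Majority hole concentration p ≈ Na = 5.50e+16 cm^-3
Step 2: n = ni^2 / Na = (1.5e10)^2 / 5.50e+16
Step 3: n = 4.09e+03 cm^-3

4.09e+03


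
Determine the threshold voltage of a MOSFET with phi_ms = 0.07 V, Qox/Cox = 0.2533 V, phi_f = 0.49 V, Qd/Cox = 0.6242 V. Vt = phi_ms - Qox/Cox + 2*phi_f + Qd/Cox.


Step 1: Vt = phi_ms - Qox/Cox + 2*phi_f + Qd/Cox
Step 2: Vt = 0.07 - 0.2533 + 2*0.49 + 0.6242
Step 3: Vt = 0.07 - 0.2533 + 0.98 + 0.6242
Step 4: Vt = 1.4209 V

1.4209


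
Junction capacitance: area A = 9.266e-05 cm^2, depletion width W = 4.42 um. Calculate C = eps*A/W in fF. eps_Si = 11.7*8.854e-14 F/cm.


Step 1: eps_Si = 11.7 * 8.854e-14 = 1.035918e-12 F/cm
Step 2: W in cm = 4.42 * 1e-4 = 4.42e-04 cm
Step 3: C = 1.035918e-12 * 9.266e-05 / 4.42e-04 = 2.171678e-13 F
Step 4: C = 217.17 fF

217.17


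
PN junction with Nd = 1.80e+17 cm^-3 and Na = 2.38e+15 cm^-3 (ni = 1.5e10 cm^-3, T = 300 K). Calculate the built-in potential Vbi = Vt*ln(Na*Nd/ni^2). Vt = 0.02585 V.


Step 1: Compute Na*Nd/ni^2 = 2.38e+15 * 1.80e+17 / (1.5e10)^2 = 1.9040e+12
Step 2: ln(1.9040e+12) = 28.2750
Step 3: Vbi = 0.02585 * 28.2750 = 0.731 V

0.731


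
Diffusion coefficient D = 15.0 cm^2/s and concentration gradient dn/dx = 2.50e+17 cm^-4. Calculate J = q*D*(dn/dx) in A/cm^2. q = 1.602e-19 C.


Step 1: J = q * D * (dn/dx)
Step 2: J = 1.602e-19 * 15.0 * 2.50e+17
Step 3: J = 6.01e-01 A/cm^2

6.01e-01


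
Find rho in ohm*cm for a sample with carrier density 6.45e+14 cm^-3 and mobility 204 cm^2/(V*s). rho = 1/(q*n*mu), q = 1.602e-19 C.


Step 1: sigma = q * n * mu = 1.602e-19 * 6.45e+14 * 204 = 2.10791e-02 S/cm
Step 2: rho = 1 / sigma = 1 / 2.10791e-02 = 47.44 ohm*cm

47.44


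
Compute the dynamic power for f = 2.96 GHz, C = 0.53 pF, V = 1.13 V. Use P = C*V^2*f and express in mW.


Step 1: V^2 = 1.13^2 = 1.2769 V^2
Step 2: P = C*V^2*f = 0.53e-12 F * 1.2769 * 2.96e9 Hz
Step 3: P = 2.00320072e-03 W
Step 4: P = 2.003 mW

2.003


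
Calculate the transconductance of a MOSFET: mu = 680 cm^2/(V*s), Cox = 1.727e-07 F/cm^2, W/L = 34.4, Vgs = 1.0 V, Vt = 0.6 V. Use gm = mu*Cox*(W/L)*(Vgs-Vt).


Step 1: Vov = Vgs - Vt = 1.0 - 0.6 = 0.4 V
Step 2: gm = mu * Cox * (W/L) * Vov
Step 3: gm = 680 * 1.727e-07 * 34.4 * 0.4 = 1.62e-03 S

1.62e-03


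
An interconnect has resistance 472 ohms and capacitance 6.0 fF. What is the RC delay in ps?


Step 1: tau = R * C
Step 2: tau = 472 * 6.0 fF = 472 * 6.0e-15 F
Step 3: tau = 2.832e-12 s = 2.832 ps

2.832


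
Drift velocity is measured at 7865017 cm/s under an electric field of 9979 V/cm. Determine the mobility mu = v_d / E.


Step 1: mu = v_d / E
Step 2: mu = 7865017 / 9979
Step 3: mu = 788.16 cm^2/(V*s)

788.16


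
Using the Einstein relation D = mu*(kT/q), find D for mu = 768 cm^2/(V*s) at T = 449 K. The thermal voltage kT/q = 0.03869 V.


Step 1: D = mu * (kT/q)
Step 2: D = 768 * 0.03869
Step 3: D = 29.71 cm^2/s

29.71


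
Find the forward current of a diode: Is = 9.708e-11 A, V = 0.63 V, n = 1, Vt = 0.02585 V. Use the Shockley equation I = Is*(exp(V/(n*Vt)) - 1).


Step 1: V/(n*Vt) = 0.63/(1*0.02585) = 24.3714
Step 2: exp(24.3714) = 3.8403e+10
Step 3: I = 9.708e-11 * (3.8403e+10 - 1) = 3.73e+00 A

3.73e+00


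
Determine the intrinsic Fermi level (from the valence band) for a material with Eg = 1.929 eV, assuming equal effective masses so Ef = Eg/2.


Step 1: For an intrinsic semiconductor, the Fermi level sits at midgap.
Step 2: Ef = Eg / 2 = 1.929 / 2 = 0.9645 eV

0.9645


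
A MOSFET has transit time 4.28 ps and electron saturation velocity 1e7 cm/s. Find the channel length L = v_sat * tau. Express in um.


Step 1: tau in seconds = 4.28 ps * 1e-12 = 4.2800e-12 s
Step 2: L = v_sat * tau = 1e7 * 4.2800e-12 = 4.2800e-05 cm
Step 3: L in um = 4.2800e-05 * 1e4 = 0.428 um

0.428


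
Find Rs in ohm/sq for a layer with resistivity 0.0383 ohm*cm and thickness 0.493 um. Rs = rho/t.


Step 1: Convert thickness to cm: t = 0.493 um = 4.9300e-05 cm
Step 2: Rs = rho / t = 0.0383 / 4.9300e-05
Step 3: Rs = 776.9 ohm/sq

776.9


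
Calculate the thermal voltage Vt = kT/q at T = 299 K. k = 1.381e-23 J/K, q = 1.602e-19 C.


Step 1: kT = 1.381e-23 * 299 = 4.12919e-21 J
Step 2: Vt = kT/q = 4.12919e-21 / 1.602e-19
Step 3: Vt = 0.02578 V

0.02578


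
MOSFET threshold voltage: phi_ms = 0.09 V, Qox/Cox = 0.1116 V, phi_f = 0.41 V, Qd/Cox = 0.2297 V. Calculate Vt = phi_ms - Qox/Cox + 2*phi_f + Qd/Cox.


Step 1: Vt = phi_ms - Qox/Cox + 2*phi_f + Qd/Cox
Step 2: Vt = 0.09 - 0.1116 + 2*0.41 + 0.2297
Step 3: Vt = 0.09 - 0.1116 + 0.82 + 0.2297
Step 4: Vt = 1.0281 V

1.0281


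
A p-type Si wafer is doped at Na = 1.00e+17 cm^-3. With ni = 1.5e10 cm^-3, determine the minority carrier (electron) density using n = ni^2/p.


Step 1: Majority hole concentration p ≈ Na = 1.00e+17 cm^-3
Step 2: n = ni^2 / Na = (1.5e10)^2 / 1.00e+17
Step 3: n = 2.25e+03 cm^-3

2.25e+03


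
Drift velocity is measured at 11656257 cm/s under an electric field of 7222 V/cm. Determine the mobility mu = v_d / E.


Step 1: mu = v_d / E
Step 2: mu = 11656257 / 7222
Step 3: mu = 1613.99 cm^2/(V*s)

1613.99


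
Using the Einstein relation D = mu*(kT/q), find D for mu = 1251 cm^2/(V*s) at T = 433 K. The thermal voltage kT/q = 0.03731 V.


Step 1: D = mu * (kT/q)
Step 2: D = 1251 * 0.03731
Step 3: D = 46.67 cm^2/s

46.67


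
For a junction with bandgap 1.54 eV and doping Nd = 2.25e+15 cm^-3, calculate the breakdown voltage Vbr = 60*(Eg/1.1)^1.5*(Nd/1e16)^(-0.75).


Step 1: Eg/1.1 = 1.54/1.1 = 1.400000
Step 2: (Eg/1.1)^1.5 = 1.400000^1.5 = 1.656502
Step 3: (Nd/1e16)^(-0.75) = (0.225)^(-0.75) = 3.060998
Step 4: Vbr = 60 * 1.656502 * 3.060998 = 304.2 V

304.2


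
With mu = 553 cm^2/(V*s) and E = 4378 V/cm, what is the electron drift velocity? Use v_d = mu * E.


Step 1: v_d = mu * E
Step 2: v_d = 553 * 4378 = 2421034
Step 3: v_d = 2.42e+06 cm/s

2.42e+06


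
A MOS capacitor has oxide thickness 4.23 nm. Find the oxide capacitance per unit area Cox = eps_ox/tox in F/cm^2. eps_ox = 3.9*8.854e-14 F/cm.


Step 1: eps_ox = 3.9 * 8.854e-14 = 3.45306e-13 F/cm
Step 2: tox in cm = 4.23 nm * 1e-7 = 4.2300e-07 cm
Step 3: Cox = 3.45306e-13 / 4.2300e-07 = 8.16e-07 F/cm^2

8.16e-07


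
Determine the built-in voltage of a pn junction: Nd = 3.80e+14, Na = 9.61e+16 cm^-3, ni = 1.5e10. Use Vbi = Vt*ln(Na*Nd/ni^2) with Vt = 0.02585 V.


Step 1: Compute Na*Nd/ni^2 = 9.61e+16 * 3.80e+14 / (1.5e10)^2 = 1.6230e+11
Step 2: ln(1.6230e+11) = 25.8127
Step 3: Vbi = 0.02585 * 25.8127 = 0.667 V

0.667


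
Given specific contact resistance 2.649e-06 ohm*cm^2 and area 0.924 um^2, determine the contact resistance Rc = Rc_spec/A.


Step 1: Convert area to cm^2: 0.924 um^2 = 9.2400e-09 cm^2
Step 2: Rc = Rc_spec / A = 2.649e-06 / 9.2400e-09
Step 3: Rc = 2.87e+02 ohms

2.87e+02


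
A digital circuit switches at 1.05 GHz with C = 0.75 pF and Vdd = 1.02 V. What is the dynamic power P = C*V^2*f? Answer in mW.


Step 1: V^2 = 1.02^2 = 1.0404 V^2
Step 2: P = C*V^2*f = 0.75e-12 F * 1.0404 * 1.05e9 Hz
Step 3: P = 8.19315e-04 W
Step 4: P = 0.819 mW

0.819


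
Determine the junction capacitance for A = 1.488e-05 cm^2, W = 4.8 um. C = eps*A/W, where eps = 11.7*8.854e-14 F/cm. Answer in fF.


Step 1: eps_Si = 11.7 * 8.854e-14 = 1.035918e-12 F/cm
Step 2: W in cm = 4.8 * 1e-4 = 4.80e-04 cm
Step 3: C = 1.035918e-12 * 1.488e-05 / 4.80e-04 = 3.211346e-14 F
Step 4: C = 32.11 fF

32.11


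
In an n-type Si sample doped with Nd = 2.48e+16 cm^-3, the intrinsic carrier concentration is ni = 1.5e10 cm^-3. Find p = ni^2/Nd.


Step 1: Since Nd >> ni, n ≈ Nd = 2.48e+16 cm^-3
Step 2: p = ni^2 / n = (1.5e10)^2 / 2.48e+16
Step 3: p = 2.25e20 / 2.48e+16 = 9.07e+03 cm^-3

9.07e+03


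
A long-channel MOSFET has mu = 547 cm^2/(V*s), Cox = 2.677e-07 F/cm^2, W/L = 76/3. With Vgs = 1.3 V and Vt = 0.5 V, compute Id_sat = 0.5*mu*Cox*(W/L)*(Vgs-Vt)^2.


Step 1: Overdrive voltage Vov = Vgs - Vt = 1.3 - 0.5 = 0.8 V
Step 2: W/L = 76/3 = 25.3333
Step 3: Id = 0.5 * 547 * 2.677e-07 * 25.3333 * 0.8^2
Step 4: Id = 1.19e-03 A

1.19e-03


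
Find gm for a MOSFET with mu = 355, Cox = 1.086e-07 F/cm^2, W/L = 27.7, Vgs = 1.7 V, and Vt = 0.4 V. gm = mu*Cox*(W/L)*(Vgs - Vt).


Step 1: Vov = Vgs - Vt = 1.7 - 0.4 = 1.3 V
Step 2: gm = mu * Cox * (W/L) * Vov
Step 3: gm = 355 * 1.086e-07 * 27.7 * 1.3 = 1.39e-03 S

1.39e-03


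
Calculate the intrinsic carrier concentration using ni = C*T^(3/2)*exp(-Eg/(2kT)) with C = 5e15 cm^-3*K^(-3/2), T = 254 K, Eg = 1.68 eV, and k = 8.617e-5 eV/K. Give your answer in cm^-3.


Step 1: Compute kT = 8.617e-5 * 254 = 0.02188718 eV
Step 2: Exponent = -Eg/(2kT) = -1.68/(2*0.02188718) = -38.37863
Step 3: T^(3/2) = 254^1.5 = 4048.09
Step 4: ni = 5e15 * 4048.09 * exp(-38.37863) = 4.35e+02 cm^-3

4.35e+02


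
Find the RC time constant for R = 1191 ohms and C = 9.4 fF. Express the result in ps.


Step 1: tau = R * C
Step 2: tau = 1191 * 9.4 fF = 1191 * 9.4e-15 F
Step 3: tau = 1.11954e-11 s = 11.1954 ps

11.1954


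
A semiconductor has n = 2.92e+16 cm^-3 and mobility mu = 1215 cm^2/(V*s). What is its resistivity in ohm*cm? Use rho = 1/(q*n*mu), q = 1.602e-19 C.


Step 1: sigma = q * n * mu = 1.602e-19 * 2.92e+16 * 1215 = 5.68358e+00 S/cm
Step 2: rho = 1 / sigma = 1 / 5.68358e+00 = 0.1759 ohm*cm

0.1759


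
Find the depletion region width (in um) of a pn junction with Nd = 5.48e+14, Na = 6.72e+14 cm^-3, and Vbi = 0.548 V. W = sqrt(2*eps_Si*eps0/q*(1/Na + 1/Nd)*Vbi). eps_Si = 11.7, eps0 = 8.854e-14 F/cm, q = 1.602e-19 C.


Step 1: 1/Na + 1/Nd = 1/6.72e+14 + 1/5.48e+14 = 3.31291e-15
Step 2: 2*eps*eps0/q = 2*11.7*8.854e-14/1.602e-19 = 1.293281e+07
Step 3: W^2 = 1.293281e+07 * 3.31291e-15 * 0.548 = 2.34792e-08
Step 4: W = sqrt(2.34792e-08) = 1.532e-04 cm = 1.532 um

1.532


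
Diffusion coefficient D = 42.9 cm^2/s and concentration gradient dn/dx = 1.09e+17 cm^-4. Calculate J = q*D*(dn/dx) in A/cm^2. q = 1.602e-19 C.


Step 1: J = q * D * (dn/dx)
Step 2: J = 1.602e-19 * 42.9 * 1.09e+17
Step 3: J = 7.49e-01 A/cm^2

7.49e-01


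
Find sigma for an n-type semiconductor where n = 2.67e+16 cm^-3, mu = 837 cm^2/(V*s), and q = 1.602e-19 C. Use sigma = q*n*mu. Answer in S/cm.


Step 1: sigma = q * n * mu
Step 2: sigma = 1.602e-19 * 2.67e+16 * 837
Step 3: sigma = 3.580e+00 S/cm

3.580e+00


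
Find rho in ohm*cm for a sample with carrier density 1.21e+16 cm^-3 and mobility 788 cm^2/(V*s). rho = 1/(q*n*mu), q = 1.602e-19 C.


Step 1: sigma = q * n * mu = 1.602e-19 * 1.21e+16 * 788 = 1.52747e+00 S/cm
Step 2: rho = 1 / sigma = 1 / 1.52747e+00 = 0.6547 ohm*cm

0.6547


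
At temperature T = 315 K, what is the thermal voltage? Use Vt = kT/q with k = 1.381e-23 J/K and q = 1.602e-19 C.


Step 1: kT = 1.381e-23 * 315 = 4.35015e-21 J
Step 2: Vt = kT/q = 4.35015e-21 / 1.602e-19
Step 3: Vt = 0.02715 V

0.02715


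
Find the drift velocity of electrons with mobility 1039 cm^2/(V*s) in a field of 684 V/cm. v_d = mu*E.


Step 1: v_d = mu * E
Step 2: v_d = 1039 * 684 = 710676
Step 3: v_d = 7.11e+05 cm/s

7.11e+05


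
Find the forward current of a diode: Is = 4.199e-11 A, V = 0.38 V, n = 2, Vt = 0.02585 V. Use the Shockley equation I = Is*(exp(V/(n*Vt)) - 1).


Step 1: V/(n*Vt) = 0.38/(2*0.02585) = 7.3501
Step 2: exp(7.3501) = 1.5564e+03
Step 3: I = 4.199e-11 * (1.5564e+03 - 1) = 6.53e-08 A

6.53e-08


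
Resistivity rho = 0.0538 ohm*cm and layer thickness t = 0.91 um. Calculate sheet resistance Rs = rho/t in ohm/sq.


Step 1: Convert thickness to cm: t = 0.91 um = 9.1000e-05 cm
Step 2: Rs = rho / t = 0.0538 / 9.1000e-05
Step 3: Rs = 591.2 ohm/sq

591.2


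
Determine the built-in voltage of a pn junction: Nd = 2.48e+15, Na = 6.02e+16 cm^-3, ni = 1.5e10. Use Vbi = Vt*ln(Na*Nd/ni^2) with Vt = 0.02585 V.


Step 1: Compute Na*Nd/ni^2 = 6.02e+16 * 2.48e+15 / (1.5e10)^2 = 6.6354e+11
Step 2: ln(6.6354e+11) = 27.2209
Step 3: Vbi = 0.02585 * 27.2209 = 0.704 V

0.704


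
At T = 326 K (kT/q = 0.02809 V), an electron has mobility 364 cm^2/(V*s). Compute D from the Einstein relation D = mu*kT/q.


Step 1: D = mu * (kT/q)
Step 2: D = 364 * 0.02809
Step 3: D = 10.22 cm^2/s

10.22


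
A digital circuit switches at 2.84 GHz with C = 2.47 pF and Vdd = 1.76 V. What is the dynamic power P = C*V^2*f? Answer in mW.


Step 1: V^2 = 1.76^2 = 3.0976 V^2
Step 2: P = C*V^2*f = 2.47e-12 F * 3.0976 * 2.84e9 Hz
Step 3: P = 2.172904448e-02 W
Step 4: P = 21.729 mW

21.729


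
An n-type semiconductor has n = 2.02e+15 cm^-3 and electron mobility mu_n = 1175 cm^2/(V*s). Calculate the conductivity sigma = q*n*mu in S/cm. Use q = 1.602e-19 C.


Step 1: sigma = q * n * mu
Step 2: sigma = 1.602e-19 * 2.02e+15 * 1175
Step 3: sigma = 3.802e-01 S/cm

3.802e-01


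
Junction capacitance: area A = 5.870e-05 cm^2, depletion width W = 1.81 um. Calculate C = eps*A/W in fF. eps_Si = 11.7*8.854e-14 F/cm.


Step 1: eps_Si = 11.7 * 8.854e-14 = 1.035918e-12 F/cm
Step 2: W in cm = 1.81 * 1e-4 = 1.81e-04 cm
Step 3: C = 1.035918e-12 * 5.870e-05 / 1.81e-04 = 3.359579e-13 F
Step 4: C = 335.96 fF

335.96


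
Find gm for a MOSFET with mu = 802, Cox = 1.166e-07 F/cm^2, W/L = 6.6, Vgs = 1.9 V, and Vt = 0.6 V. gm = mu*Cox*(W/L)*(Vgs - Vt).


Step 1: Vov = Vgs - Vt = 1.9 - 0.6 = 1.3 V
Step 2: gm = mu * Cox * (W/L) * Vov
Step 3: gm = 802 * 1.166e-07 * 6.6 * 1.3 = 8.02e-04 S

8.02e-04


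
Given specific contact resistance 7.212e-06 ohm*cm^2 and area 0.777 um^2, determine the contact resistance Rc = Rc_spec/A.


Step 1: Convert area to cm^2: 0.777 um^2 = 7.7700e-09 cm^2
Step 2: Rc = Rc_spec / A = 7.212e-06 / 7.7700e-09
Step 3: Rc = 9.28e+02 ohms

9.28e+02


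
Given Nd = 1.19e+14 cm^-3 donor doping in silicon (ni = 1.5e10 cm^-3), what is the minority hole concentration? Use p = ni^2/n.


Step 1: Since Nd >> ni, n ≈ Nd = 1.19e+14 cm^-3
Step 2: p = ni^2 / n = (1.5e10)^2 / 1.19e+14
Step 3: p = 2.25e20 / 1.19e+14 = 1.89e+06 cm^-3

1.89e+06


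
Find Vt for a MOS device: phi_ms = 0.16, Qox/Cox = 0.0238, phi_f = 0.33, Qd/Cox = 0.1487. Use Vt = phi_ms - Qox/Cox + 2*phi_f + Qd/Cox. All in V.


Step 1: Vt = phi_ms - Qox/Cox + 2*phi_f + Qd/Cox
Step 2: Vt = 0.16 - 0.0238 + 2*0.33 + 0.1487
Step 3: Vt = 0.16 - 0.0238 + 0.66 + 0.1487
Step 4: Vt = 0.9449 V

0.9449


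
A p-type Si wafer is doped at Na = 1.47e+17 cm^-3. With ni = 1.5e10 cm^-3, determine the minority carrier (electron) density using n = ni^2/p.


Step 1: Majority hole concentration p ≈ Na = 1.47e+17 cm^-3
Step 2: n = ni^2 / Na = (1.5e10)^2 / 1.47e+17
Step 3: n = 1.53e+03 cm^-3

1.53e+03


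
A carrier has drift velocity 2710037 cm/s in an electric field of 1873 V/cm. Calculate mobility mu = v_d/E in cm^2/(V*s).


Step 1: mu = v_d / E
Step 2: mu = 2710037 / 1873
Step 3: mu = 1446.9 cm^2/(V*s)

1446.9


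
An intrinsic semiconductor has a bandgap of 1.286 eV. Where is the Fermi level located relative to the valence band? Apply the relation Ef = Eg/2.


Step 1: For an intrinsic semiconductor, the Fermi level sits at midgap.
Step 2: Ef = Eg / 2 = 1.286 / 2 = 0.643 eV

0.643


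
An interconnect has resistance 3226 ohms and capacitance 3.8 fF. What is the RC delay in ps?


Step 1: tau = R * C
Step 2: tau = 3226 * 3.8 fF = 3226 * 3.8e-15 F
Step 3: tau = 1.22588e-11 s = 12.2588 ps

12.2588


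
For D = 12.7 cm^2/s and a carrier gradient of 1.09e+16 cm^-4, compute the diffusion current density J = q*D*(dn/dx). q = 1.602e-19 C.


Step 1: J = q * D * (dn/dx)
Step 2: J = 1.602e-19 * 12.7 * 1.09e+16
Step 3: J = 2.22e-02 A/cm^2

2.22e-02


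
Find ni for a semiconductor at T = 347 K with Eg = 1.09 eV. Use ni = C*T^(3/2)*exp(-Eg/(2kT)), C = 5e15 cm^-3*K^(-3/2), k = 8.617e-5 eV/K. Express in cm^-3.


Step 1: Compute kT = 8.617e-5 * 347 = 0.02990099 eV
Step 2: Exponent = -Eg/(2kT) = -1.09/(2*0.02990099) = -18.22682
Step 3: T^(3/2) = 347^1.5 = 6463.89
Step 4: ni = 5e15 * 6463.89 * exp(-18.22682) = 3.92e+11 cm^-3

3.92e+11


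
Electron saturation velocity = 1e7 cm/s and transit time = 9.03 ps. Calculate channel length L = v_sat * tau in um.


Step 1: tau in seconds = 9.03 ps * 1e-12 = 9.0300e-12 s
Step 2: L = v_sat * tau = 1e7 * 9.0300e-12 = 9.0300e-05 cm
Step 3: L in um = 9.0300e-05 * 1e4 = 0.903 um

0.903


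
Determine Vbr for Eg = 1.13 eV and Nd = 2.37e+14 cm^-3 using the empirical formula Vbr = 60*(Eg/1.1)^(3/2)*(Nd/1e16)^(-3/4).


Step 1: Eg/1.1 = 1.13/1.1 = 1.027273
Step 2: (Eg/1.1)^1.5 = 1.027273^1.5 = 1.041187
Step 3: (Nd/1e16)^(-0.75) = (0.0237)^(-0.75) = 16.555364
Step 4: Vbr = 60 * 1.041187 * 16.555364 = 1034.2 V

1034.2


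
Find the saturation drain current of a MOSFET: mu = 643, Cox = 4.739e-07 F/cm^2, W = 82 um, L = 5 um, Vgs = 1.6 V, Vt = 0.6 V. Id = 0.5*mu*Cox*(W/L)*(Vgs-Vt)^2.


Step 1: Overdrive voltage Vov = Vgs - Vt = 1.6 - 0.6 = 1.0 V
Step 2: W/L = 82/5 = 16.4
Step 3: Id = 0.5 * 643 * 4.739e-07 * 16.4 * 1.0^2
Step 4: Id = 2.50e-03 A

2.50e-03


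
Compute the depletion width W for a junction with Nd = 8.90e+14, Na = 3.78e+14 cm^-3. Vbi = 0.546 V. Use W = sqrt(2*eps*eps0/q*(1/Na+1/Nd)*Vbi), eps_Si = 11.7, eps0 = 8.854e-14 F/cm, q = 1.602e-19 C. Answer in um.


Step 1: 1/Na + 1/Nd = 1/3.78e+14 + 1/8.90e+14 = 3.76910e-15
Step 2: 2*eps*eps0/q = 2*11.7*8.854e-14/1.602e-19 = 1.293281e+07
Step 3: W^2 = 1.293281e+07 * 3.76910e-15 * 0.546 = 2.66148e-08
Step 4: W = sqrt(2.66148e-08) = 1.631e-04 cm = 1.631 um

1.631


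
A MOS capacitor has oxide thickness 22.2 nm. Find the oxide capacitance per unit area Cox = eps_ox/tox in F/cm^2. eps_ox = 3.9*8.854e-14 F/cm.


Step 1: eps_ox = 3.9 * 8.854e-14 = 3.45306e-13 F/cm
Step 2: tox in cm = 22.2 nm * 1e-7 = 2.2200e-06 cm
Step 3: Cox = 3.45306e-13 / 2.2200e-06 = 1.56e-07 F/cm^2

1.56e-07


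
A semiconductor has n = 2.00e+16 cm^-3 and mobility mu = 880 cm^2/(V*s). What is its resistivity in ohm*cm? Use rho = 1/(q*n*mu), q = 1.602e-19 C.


Step 1: sigma = q * n * mu = 1.602e-19 * 2.00e+16 * 880 = 2.81952e+00 S/cm
Step 2: rho = 1 / sigma = 1 / 2.81952e+00 = 0.3547 ohm*cm

0.3547


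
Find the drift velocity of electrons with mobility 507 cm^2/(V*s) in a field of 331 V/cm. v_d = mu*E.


Step 1: v_d = mu * E
Step 2: v_d = 507 * 331 = 167817
Step 3: v_d = 1.68e+05 cm/s

1.68e+05


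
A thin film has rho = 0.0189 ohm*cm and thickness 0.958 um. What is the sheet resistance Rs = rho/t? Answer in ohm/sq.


Step 1: Convert thickness to cm: t = 0.958 um = 9.5800e-05 cm
Step 2: Rs = rho / t = 0.0189 / 9.5800e-05
Step 3: Rs = 197.3 ohm/sq

197.3


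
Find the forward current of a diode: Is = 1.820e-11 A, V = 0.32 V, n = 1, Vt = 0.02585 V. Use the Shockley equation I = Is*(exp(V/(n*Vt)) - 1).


Step 1: V/(n*Vt) = 0.32/(1*0.02585) = 12.3791
Step 2: exp(12.3791) = 2.3778e+05
Step 3: I = 1.820e-11 * (2.3778e+05 - 1) = 4.33e-06 A

4.33e-06


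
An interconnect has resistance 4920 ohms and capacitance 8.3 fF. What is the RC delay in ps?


Step 1: tau = R * C
Step 2: tau = 4920 * 8.3 fF = 4920 * 8.3e-15 F
Step 3: tau = 4.0836e-11 s = 40.836 ps

40.836


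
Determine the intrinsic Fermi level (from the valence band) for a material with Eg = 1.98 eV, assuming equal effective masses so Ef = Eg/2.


Step 1: For an intrinsic semiconductor, the Fermi level sits at midgap.
Step 2: Ef = Eg / 2 = 1.98 / 2 = 0.99 eV

0.99


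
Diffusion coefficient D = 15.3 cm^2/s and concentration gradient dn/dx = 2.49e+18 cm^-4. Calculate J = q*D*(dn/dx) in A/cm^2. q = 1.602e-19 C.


Step 1: J = q * D * (dn/dx)
Step 2: J = 1.602e-19 * 15.3 * 2.49e+18
Step 3: J = 6.10e+00 A/cm^2

6.10e+00


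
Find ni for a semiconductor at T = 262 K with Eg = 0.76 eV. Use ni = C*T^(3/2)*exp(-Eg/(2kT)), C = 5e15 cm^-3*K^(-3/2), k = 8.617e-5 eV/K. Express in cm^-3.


Step 1: Compute kT = 8.617e-5 * 262 = 0.02257654 eV
Step 2: Exponent = -Eg/(2kT) = -0.76/(2*0.02257654) = -16.83163
Step 3: T^(3/2) = 262^1.5 = 4240.84
Step 4: ni = 5e15 * 4240.84 * exp(-16.83163) = 1.04e+12 cm^-3

1.04e+12
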